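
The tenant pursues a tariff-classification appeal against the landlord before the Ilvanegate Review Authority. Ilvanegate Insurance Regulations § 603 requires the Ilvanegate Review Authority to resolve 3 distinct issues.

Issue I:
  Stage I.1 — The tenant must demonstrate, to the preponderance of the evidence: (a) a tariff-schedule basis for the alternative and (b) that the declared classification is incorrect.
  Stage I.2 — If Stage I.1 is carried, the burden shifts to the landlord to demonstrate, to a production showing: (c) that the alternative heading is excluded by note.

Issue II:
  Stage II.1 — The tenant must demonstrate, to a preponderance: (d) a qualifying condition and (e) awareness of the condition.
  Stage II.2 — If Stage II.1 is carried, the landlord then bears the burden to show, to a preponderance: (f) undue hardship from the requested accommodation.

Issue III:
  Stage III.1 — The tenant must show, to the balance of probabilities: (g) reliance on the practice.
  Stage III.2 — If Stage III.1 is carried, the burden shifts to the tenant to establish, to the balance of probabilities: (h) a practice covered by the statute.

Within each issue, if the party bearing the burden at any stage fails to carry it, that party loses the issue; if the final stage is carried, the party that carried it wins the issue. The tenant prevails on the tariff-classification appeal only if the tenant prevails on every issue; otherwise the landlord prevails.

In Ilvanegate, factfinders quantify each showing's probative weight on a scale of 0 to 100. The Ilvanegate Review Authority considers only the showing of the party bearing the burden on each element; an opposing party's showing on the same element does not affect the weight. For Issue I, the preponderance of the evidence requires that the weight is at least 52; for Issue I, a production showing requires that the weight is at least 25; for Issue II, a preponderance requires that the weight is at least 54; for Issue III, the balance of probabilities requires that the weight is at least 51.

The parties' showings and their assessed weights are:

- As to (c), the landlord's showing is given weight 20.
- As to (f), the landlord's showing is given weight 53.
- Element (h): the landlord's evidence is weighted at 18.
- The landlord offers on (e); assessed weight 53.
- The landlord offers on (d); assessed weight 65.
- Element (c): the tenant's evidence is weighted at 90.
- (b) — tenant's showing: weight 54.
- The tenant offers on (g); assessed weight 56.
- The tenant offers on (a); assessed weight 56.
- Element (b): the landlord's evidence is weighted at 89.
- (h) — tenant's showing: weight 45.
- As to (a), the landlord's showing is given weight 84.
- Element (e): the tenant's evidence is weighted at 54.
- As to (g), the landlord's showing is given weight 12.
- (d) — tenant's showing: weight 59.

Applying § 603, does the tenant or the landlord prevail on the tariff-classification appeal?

— Issue I —
At Stage I.1 the tenant must meet the preponderance of the evidence (weight is at least 52): on (a) the weight is 56 (the landlord's 84 is given no effect), which does reach 52, so (a) meets the standard; on (b) the weight is 54 (the landlord's 89 is given no effect), which does reach 52, so (b) meets the standard.
  The tenant carries Stage I.1; the landlord now bears the burden.
At Stage I.2 the landlord must meet a production showing (weight is at least 25): on (c) the weight is 20 (the tenant's 90 is given no effect), < 25, so (c) does not meet the standard.
  The landlord does not carry Stage I.2.
The analysis ends at Stage I.2; the tenant prevails on this issue.
— Issue II —
At Stage II.1 the tenant must meet a preponderance (weight is at least 54): on (d) the weight is 59 (the landlord's 65 is given no effect), ≥ 54, so (d) meets the standard; on (e) the weight is 54 (the landlord's 53 is given no effect), which does reach 54, so (e) meets the standard.
  Stage II.1 carried; the burden shifts to the landlord.
At Stage II.2 the landlord must meet a preponderance (weight is at least 54): on (f) the weight is 53, which does not reach 54, so (f) does not meet the standard.
  Stage II.2 not carried; the landlord fails its burden.
So the tenant prevails on this issue.
— Issue III —
Stage III.1 (tenant, the balance of probabilities, weight is at least 51): (g) 56 (landlord's 12 disregarded) ≥ 51 — meets.
  All elements met. The tenant retains the burden for Stage III.2.
Stage III.2 (tenant, the balance of probabilities, weight is at least 51): (h) 45 (landlord's 18 disregarded) < 51 — fails.
  The tenant does not carry Stage III.2.
The analysis ends at Stage III.2; the landlord prevails on this issue.
Per-issue: Issue I → tenant; Issue II → tenant; Issue III → landlord. The tenant must prevail on every issue; overall, the landlord prevails.

landlord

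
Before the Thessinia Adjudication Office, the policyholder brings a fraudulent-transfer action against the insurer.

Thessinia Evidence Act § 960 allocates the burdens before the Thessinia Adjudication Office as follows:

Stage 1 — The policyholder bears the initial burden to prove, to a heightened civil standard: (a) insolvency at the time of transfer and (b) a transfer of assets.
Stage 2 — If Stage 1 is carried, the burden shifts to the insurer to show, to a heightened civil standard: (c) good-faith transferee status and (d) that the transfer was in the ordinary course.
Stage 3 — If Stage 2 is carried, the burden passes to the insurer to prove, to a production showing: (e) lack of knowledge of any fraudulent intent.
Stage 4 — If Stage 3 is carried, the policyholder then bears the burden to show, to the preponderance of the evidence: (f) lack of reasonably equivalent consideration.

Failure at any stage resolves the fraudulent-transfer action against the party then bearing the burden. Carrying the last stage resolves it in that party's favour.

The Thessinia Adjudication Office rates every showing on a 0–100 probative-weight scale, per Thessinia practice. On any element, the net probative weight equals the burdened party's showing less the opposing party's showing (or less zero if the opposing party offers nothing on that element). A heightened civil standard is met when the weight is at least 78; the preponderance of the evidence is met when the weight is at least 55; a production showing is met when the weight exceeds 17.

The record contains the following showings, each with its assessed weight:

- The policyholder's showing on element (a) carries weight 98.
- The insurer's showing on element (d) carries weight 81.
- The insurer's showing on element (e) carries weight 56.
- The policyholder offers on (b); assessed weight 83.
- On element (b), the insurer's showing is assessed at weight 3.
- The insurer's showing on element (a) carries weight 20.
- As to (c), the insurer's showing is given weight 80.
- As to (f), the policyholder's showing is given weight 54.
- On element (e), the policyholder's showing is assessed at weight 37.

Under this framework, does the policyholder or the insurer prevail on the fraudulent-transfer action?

insurer

Stage 1 (policyholder, a heightened civil standard, weight is at least 78): (a) net 98−20=78 ≥ 78 — meets; (b) net 83−3=80 ≥ 78 — meets.
  Stage 1 carried; the burden shifts to the insurer.
Stage 2 (insurer, a heightened civil standard, weight is at least 78): (c) 80 ≥ 78 — meets; (d) 81 ≥ 78 — meets.
  Stage 2 is satisfied; the insurer continues to bear the burden.
Stage 3 (insurer, a production showing, weight exceeds 17): (e) net 56−37=19 > 17 — meets.
  All elements met. The burden passes to the policyholder.
Stage 4 (policyholder, the preponderance of the evidence, weight is at least 55): (f) 54 < 55 — fails.
  Stage 4 not carried; the policyholder fails its burden.
The insurer prevails.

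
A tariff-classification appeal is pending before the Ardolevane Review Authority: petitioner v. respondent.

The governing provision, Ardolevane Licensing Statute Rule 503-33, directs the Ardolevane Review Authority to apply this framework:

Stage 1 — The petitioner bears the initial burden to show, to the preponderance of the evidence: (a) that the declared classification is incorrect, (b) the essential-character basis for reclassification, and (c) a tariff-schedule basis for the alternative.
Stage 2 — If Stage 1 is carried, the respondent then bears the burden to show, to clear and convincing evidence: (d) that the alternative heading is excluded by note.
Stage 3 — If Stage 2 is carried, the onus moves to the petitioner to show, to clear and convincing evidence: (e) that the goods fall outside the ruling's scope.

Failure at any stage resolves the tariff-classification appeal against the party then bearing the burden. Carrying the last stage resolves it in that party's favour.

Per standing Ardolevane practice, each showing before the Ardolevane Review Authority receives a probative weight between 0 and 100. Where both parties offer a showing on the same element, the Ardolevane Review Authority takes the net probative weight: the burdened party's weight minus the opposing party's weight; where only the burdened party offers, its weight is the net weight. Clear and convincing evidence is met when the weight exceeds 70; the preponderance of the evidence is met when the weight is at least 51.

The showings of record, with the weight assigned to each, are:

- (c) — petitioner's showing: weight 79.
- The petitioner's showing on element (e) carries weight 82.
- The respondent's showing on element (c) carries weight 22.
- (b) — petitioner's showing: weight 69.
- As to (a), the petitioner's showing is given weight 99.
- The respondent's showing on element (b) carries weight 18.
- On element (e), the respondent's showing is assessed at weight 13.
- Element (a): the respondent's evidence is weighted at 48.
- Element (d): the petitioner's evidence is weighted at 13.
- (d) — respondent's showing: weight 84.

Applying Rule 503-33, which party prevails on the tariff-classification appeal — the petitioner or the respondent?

respondent

Stage 1 — burden on petitioner; standard: the preponderance of the evidence (weight is at least 51).
    (a): 99 − 48 = 51 ≥ 51 [met]
    (b): 69 − 18 = 51 ≥ 51 [met]
    (c): 79 − 22 = 57 ≥ 51 [met]
  The petitioner carries Stage 1; the respondent now bears the burden.
Stage 2 — burden on respondent; standard: clear and convincing evidence (weight exceeds 70).
    (d): 84 − 13 = 71 > 70 [met]
  Stage 2 carried; the burden shifts to the petitioner.
Stage 3 — burden on petitioner; standard: clear and convincing evidence (weight exceeds 70).
    (e): 82 − 13 = 69 ≤ 70 [not met]
  Not every element is met, so the petitioner fails to carry Stage 3.
The analysis ends at Stage 3; the respondent prevails.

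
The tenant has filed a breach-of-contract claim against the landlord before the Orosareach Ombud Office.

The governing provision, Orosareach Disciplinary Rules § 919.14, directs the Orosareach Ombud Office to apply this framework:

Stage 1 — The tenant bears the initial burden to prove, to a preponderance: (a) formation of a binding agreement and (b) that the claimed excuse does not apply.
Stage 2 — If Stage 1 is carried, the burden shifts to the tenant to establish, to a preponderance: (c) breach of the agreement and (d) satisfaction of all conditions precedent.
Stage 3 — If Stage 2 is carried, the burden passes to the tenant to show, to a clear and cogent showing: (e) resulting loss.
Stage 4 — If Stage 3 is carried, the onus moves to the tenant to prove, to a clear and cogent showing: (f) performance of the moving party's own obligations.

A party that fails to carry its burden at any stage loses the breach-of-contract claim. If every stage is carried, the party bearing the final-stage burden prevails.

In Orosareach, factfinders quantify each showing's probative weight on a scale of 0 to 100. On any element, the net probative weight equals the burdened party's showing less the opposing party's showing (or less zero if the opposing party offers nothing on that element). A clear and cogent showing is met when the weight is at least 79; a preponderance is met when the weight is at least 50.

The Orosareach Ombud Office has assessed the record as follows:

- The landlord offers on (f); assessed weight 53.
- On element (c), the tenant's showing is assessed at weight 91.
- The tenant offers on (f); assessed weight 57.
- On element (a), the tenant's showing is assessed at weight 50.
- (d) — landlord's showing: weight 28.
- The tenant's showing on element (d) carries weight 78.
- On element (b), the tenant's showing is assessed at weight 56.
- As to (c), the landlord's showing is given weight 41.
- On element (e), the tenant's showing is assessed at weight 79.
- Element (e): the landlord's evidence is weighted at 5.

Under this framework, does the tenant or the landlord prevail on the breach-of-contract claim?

At Stage 1 the tenant must meet a preponderance (weight is at least 50): on (a) the weight is 50, which does reach 50, so (a) meets the standard; on (b) the weight is 56, ≥ 50, so (b) meets the standard.
  All elements met. The tenant retains the burden for Stage 2.
At Stage 2 the tenant must meet a preponderance (weight is at least 50): on (c) the weight is 91 less the opposing 41 gives net 50, which does reach 50, so (c) meets the standard; on (d) the weight is 78 less the opposing 28 gives net 50, ≥ 50, so (d) meets the standard.
  All elements met. The tenant retains the burden for Stage 3.
At Stage 3 the tenant must meet a clear and cogent showing (weight is at least 79): on (e) the weight is 79 less the opposing 5 gives net 74, which does not reach 79, so (e) does not meet the standard.
  Stage 3 not carried; the tenant fails its burden.
The analysis ends at Stage 3; the landlord prevails.

landlord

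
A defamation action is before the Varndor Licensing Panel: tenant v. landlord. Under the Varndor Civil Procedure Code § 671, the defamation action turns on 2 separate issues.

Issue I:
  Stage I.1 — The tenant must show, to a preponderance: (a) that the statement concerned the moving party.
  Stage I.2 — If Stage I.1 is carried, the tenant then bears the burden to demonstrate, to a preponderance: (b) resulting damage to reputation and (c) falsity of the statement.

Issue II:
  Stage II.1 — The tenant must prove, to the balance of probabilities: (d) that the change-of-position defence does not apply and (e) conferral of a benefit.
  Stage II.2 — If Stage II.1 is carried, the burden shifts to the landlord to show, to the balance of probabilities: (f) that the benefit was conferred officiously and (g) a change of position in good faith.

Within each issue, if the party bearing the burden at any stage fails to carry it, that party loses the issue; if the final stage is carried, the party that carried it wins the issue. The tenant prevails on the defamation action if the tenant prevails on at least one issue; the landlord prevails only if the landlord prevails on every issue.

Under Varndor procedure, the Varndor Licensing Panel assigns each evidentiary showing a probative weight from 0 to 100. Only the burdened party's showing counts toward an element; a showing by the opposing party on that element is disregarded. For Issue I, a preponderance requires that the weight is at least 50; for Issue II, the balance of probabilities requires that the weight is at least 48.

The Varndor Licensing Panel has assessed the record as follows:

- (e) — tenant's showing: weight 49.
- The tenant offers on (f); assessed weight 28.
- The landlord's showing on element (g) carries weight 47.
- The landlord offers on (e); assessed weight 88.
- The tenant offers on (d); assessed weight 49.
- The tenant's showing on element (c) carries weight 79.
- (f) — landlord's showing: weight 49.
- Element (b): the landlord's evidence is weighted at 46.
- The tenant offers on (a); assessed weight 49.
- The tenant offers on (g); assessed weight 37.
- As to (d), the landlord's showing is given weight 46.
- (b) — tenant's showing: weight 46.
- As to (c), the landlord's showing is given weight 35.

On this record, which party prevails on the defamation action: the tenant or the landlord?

— Issue I —
Stage I.1 — burden on tenant; standard: a preponderance (weight is at least 50).
    (a): 49 < 50 [not met]
  Not every element is met, so the tenant fails to carry Stage I.1.
The landlord prevails on this issue.
— Issue II —
Stage II.1 (tenant, the balance of probabilities, weight is at least 48): (d) 49 (landlord's 46 disregarded) ≥ 48 — meets; (e) 49 (landlord's 88 disregarded) ≥ 48 — meets.
  All elements met. The burden passes to the landlord.
Stage II.2 (landlord, the balance of probabilities, weight is at least 48): (f) 49 (tenant's 28 disregarded) ≥ 48 — meets; (g) 47 (tenant's 37 disregarded) < 48 — fails.
  The landlord does not carry Stage II.2.
The tenant prevails on this issue.
Per-issue: Issue I → landlord; Issue II → tenant. The tenant must prevail on at least one issue; overall, the tenant prevails.

tenant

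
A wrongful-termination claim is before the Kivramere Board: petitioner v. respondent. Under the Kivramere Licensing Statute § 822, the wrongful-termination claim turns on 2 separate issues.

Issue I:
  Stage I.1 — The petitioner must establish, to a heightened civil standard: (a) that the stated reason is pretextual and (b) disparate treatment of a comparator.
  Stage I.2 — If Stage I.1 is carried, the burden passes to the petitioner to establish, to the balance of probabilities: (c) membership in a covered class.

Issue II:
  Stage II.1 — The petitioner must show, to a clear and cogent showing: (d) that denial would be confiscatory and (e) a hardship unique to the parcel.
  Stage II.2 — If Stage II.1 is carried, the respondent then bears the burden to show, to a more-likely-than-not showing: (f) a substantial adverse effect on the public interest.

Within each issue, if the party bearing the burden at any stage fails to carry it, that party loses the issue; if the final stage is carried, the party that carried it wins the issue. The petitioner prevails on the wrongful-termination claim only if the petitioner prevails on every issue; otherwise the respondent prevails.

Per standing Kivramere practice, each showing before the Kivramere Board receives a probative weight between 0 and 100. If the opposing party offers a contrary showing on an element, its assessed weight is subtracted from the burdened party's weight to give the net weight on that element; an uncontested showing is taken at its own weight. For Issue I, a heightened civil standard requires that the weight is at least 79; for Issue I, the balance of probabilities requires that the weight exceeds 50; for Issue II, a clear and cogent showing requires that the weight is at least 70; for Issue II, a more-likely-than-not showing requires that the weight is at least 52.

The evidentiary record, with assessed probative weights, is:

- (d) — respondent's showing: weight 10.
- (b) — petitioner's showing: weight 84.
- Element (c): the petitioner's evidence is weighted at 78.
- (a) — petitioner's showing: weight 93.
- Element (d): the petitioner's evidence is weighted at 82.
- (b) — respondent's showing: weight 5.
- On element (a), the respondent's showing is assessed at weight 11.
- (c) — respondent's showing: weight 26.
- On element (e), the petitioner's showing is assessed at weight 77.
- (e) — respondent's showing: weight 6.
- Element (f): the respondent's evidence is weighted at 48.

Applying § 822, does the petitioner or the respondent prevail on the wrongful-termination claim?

petitioner

— Issue I —
Stage I.1 — burden on petitioner; standard: a heightened civil standard (weight is at least 79).
    (a): 93 − 11 = 82 ≥ 79 [met]
    (b): 84 − 5 = 79 ≥ 79 [met]
  Stage I.1 is satisfied; the petitioner continues to bear the burden.
Stage I.2 — burden on petitioner; standard: the balance of probabilities (weight exceeds 50).
    (c): 78 − 26 = 52 > 50 [met]
  Stage I.2 carried; the final stage is satisfied.
Every stage carried; the petitioner prevails on this issue.
— Issue II —
Stage II.1 — burden on petitioner; standard: a clear and cogent showing (weight is at least 70).
    (d): 82 − 10 = 72 ≥ 70 [met]
    (e): 77 − 6 = 71 ≥ 70 [met]
  Stage II.1 is satisfied; the onus moves to the respondent.
Stage II.2 — burden on respondent; standard: a more-likely-than-not showing (weight is at least 52).
    (f): 48 < 52 [not met]
  The respondent does not carry Stage II.2.
The petitioner prevails on this issue.
Per-issue: Issue I → petitioner; Issue II → petitioner. The petitioner must prevail on every issue; overall, the petitioner prevails.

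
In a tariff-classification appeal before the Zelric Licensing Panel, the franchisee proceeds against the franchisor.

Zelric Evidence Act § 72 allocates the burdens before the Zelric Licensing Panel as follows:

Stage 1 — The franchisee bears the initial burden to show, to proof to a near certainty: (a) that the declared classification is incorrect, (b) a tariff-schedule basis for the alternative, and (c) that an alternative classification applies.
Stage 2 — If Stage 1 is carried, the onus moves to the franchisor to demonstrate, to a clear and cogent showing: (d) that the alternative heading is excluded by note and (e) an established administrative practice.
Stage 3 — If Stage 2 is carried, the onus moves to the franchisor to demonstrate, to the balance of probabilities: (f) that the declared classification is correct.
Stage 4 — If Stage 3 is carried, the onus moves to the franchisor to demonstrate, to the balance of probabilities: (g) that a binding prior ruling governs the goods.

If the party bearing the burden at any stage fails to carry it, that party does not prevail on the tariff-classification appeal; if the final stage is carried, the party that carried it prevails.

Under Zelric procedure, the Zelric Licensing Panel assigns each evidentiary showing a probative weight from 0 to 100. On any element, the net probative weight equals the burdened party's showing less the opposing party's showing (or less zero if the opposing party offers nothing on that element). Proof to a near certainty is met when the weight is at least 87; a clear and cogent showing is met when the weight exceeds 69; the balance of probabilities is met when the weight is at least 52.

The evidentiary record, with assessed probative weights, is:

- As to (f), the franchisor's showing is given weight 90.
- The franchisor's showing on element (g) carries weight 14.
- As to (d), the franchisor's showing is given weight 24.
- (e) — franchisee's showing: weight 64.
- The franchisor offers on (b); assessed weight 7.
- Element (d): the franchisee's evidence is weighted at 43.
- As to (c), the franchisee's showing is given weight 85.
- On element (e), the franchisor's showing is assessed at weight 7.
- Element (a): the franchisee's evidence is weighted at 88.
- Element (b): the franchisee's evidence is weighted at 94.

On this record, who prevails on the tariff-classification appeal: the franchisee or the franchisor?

Stage 1 — burden on franchisee; standard: proof to a near certainty (weight is at least 87).
    (a): 88 ≥ 87 [met]
    (b): 94 − 7 = 87 ≥ 87 [met]
    (c): 85 < 87 [not met]
  Not every element is met, so the franchisee fails to carry Stage 1.
The franchisor prevails.

franchisor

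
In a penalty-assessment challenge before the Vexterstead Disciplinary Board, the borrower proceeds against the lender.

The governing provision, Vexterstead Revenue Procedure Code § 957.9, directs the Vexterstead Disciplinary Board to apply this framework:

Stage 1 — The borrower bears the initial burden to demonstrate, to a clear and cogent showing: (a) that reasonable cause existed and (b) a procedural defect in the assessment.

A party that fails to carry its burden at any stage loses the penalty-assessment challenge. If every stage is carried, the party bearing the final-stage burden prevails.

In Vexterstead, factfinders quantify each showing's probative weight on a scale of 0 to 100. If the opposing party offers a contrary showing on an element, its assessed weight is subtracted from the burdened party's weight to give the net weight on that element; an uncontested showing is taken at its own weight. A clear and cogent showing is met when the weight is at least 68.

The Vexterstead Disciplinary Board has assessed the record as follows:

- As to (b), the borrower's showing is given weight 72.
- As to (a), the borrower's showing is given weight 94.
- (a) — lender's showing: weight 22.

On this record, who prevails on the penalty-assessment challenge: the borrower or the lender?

borrower

At Stage 1 the borrower must meet a clear and cogent showing (weight is at least 68): on (a) the weight is 94 less the opposing 22 gives net 72, ≥ 68, so (a) meets the standard; on (b) the weight is 72, ≥ 68, so (b) meets the standard.
  The borrower carries the last stage.
With every stage satisfied, the borrower prevails.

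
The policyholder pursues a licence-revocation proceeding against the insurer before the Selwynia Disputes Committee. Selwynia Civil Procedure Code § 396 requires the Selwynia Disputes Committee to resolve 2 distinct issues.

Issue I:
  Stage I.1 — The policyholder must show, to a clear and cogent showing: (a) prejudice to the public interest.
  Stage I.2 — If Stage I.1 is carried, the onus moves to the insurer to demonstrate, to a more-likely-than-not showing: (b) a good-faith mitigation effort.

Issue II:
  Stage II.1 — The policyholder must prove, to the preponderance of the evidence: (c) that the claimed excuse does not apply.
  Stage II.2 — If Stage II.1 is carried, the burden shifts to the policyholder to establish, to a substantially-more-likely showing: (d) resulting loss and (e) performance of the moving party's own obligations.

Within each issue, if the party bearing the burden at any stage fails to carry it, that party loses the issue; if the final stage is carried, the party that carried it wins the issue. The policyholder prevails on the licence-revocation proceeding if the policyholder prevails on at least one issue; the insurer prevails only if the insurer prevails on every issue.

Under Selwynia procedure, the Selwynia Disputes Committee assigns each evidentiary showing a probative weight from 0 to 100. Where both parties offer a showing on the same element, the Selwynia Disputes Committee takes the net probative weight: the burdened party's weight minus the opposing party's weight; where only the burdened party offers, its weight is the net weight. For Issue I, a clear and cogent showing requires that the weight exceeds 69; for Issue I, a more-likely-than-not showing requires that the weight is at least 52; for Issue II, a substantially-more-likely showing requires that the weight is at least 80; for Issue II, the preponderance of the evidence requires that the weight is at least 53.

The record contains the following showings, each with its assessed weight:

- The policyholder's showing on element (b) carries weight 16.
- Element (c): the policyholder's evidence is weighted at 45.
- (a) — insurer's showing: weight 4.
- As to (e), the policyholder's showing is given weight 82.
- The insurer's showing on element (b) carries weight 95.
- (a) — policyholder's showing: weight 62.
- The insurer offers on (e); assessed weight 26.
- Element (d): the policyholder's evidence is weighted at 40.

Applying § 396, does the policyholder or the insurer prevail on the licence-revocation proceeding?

insurer

— Issue I —
Stage I.1 (policyholder, a clear and cogent showing, weight exceeds 69): (a) net 62−4=58 ≤ 69 — fails.
  The policyholder does not carry Stage I.1.
So the insurer prevails on this issue.
— Issue II —
Stage II.1 (policyholder, the preponderance of the evidence, weight is at least 53): (c) 45 < 53 — fails.
  Stage II.1 not carried; the policyholder fails its burden.
The analysis ends at Stage II.1; the insurer prevails on this issue.
Per-issue: Issue I → insurer; Issue II → insurer. The policyholder must prevail on at least one issue; overall, the insurer prevails.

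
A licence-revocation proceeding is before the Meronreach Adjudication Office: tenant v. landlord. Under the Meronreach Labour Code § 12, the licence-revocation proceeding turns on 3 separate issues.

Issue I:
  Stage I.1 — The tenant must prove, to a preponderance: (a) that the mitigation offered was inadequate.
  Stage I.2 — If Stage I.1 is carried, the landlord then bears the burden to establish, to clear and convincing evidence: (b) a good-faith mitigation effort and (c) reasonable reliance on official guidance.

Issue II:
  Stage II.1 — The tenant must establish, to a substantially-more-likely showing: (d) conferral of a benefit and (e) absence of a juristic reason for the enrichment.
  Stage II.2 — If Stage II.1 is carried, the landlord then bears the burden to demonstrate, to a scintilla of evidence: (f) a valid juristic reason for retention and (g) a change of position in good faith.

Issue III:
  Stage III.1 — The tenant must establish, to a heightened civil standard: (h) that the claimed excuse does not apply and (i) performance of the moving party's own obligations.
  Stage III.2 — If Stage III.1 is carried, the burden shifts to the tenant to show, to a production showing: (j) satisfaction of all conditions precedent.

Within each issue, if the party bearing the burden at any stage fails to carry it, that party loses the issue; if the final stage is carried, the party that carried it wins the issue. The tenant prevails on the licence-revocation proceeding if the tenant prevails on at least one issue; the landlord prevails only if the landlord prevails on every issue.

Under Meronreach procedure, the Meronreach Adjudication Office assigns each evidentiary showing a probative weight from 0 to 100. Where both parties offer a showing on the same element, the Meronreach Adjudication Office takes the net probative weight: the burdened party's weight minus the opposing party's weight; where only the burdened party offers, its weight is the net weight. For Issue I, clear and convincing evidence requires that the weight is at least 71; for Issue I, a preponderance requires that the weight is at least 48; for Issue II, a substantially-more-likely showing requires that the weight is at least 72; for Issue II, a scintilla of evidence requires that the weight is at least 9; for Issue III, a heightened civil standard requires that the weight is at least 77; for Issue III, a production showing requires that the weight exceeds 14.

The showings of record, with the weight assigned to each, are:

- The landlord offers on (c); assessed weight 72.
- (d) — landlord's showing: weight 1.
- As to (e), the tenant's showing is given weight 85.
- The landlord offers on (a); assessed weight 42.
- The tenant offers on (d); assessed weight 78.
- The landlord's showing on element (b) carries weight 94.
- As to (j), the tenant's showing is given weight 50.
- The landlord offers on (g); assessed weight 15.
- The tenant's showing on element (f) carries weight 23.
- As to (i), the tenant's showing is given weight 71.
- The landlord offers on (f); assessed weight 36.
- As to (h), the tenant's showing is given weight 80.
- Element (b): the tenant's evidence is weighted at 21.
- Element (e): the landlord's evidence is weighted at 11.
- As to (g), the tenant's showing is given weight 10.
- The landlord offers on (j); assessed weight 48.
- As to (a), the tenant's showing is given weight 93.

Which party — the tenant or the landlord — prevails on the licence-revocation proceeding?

tenant

— Issue I —
At Stage I.1 the tenant must meet a preponderance (weight is at least 48): on (a) the weight is 93 less the opposing 42 gives net 51, ≥ 48, so (a) meets the standard.
  All elements met. The burden passes to the landlord.
At Stage I.2 the landlord must meet clear and convincing evidence (weight is at least 71): on (b) the weight is 94 less the opposing 21 gives net 73, which does reach 71, so (b) meets the standard; on (c) the weight is 72, ≥ 71, so (c) meets the standard.
  All elements met at the final stage.
With every stage satisfied, the landlord prevails on this issue.
— Issue II —
At Stage II.1 the tenant must meet a substantially-more-likely showing (weight is at least 72): on (d) the weight is 78 less the opposing 1 gives net 77, ≥ 72, so (d) meets the standard; on (e) the weight is 85 less the opposing 11 gives net 74, ≥ 72, so (e) meets the standard.
  Stage II.1 carried; the burden shifts to the landlord.
At Stage II.2 the landlord must meet a scintilla of evidence (weight is at least 9): on (f) the weight is 36 less the opposing 23 gives net 13, which does reach 9, so (f) meets the standard; on (g) the weight is 15 less the opposing 10 gives net 5, < 9, so (g) does not meet the standard.
  Not every element is met, so the landlord fails to carry Stage II.2.
The tenant prevails on this issue.
— Issue III —
Stage III.1 (tenant, a heightened civil standard, weight is at least 77): (h) 80 ≥ 77 — meets; (i) 71 < 77 — fails.
  Stage III.1 not carried; the tenant fails its burden.
The landlord prevails on this issue.
Per-issue: Issue I → landlord; Issue II → tenant; Issue III → landlord. The tenant must prevail on at least one issue; overall, the tenant prevails.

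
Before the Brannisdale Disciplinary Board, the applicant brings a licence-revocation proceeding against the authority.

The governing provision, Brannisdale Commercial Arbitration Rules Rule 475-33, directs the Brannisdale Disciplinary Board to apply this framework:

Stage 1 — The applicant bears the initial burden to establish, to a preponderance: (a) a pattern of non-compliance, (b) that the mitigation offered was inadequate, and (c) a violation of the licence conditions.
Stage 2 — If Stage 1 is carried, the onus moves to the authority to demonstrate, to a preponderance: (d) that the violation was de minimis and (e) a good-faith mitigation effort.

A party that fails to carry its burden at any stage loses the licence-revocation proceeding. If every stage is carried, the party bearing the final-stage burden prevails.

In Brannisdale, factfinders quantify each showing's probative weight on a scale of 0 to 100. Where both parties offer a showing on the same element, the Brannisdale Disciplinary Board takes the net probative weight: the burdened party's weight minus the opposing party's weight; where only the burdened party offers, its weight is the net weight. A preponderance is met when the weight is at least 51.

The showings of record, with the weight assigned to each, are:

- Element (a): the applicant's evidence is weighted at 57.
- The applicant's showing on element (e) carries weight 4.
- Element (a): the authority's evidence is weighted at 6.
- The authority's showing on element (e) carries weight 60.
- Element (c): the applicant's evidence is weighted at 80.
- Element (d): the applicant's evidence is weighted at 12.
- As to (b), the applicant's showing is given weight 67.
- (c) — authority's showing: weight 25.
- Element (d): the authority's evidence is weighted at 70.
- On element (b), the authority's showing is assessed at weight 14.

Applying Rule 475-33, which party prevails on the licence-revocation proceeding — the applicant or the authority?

Stage 1 (applicant, a preponderance, weight is at least 51): (a) net 57−6=51 ≥ 51 — meets; (b) net 67−14=53 ≥ 51 — meets; (c) net 80−25=55 ≥ 51 — meets.
  All elements met. The burden passes to the authority.
Stage 2 (authority, a preponderance, weight is at least 51): (d) net 70−12=58 ≥ 51 — meets; (e) net 60−4=56 ≥ 51 — meets.
  Stage 2 carried; the final stage is satisfied.
All stages carried — the authority prevails.

authority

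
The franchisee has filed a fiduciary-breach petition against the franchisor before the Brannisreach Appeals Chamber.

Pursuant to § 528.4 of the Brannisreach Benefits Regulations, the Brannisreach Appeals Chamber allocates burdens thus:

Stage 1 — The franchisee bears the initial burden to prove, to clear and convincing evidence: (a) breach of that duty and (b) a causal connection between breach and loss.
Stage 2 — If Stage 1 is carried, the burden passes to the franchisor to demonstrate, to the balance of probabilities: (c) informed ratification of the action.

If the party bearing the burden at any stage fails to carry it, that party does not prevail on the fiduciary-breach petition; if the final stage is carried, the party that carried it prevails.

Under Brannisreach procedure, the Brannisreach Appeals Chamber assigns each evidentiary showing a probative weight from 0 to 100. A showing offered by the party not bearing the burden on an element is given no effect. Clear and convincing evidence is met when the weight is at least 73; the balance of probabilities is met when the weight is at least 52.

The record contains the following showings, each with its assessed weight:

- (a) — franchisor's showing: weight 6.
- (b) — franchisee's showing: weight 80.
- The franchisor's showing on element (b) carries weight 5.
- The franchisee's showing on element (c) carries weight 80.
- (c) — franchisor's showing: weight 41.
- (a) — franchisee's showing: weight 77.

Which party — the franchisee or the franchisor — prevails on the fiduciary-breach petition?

At Stage 1 the franchisee must meet clear and convincing evidence (weight is at least 73): on (a) the weight is 77 (the franchisor's 6 is given no effect), ≥ 73, so (a) meets the standard; on (b) the weight is 80 (the franchisor's 5 is given no effect), which does reach 73, so (b) meets the standard.
  Stage 1 carried; the burden shifts to the franchisor.
At Stage 2 the franchisor must meet the balance of probabilities (weight is at least 52): on (c) the weight is 41 (the franchisee's 80 is given no effect), which does not reach 52, so (c) does not meet the standard.
  Not every element is met, so the franchisor fails to carry Stage 2.
The analysis ends at Stage 2; the franchisee prevails.

franchisee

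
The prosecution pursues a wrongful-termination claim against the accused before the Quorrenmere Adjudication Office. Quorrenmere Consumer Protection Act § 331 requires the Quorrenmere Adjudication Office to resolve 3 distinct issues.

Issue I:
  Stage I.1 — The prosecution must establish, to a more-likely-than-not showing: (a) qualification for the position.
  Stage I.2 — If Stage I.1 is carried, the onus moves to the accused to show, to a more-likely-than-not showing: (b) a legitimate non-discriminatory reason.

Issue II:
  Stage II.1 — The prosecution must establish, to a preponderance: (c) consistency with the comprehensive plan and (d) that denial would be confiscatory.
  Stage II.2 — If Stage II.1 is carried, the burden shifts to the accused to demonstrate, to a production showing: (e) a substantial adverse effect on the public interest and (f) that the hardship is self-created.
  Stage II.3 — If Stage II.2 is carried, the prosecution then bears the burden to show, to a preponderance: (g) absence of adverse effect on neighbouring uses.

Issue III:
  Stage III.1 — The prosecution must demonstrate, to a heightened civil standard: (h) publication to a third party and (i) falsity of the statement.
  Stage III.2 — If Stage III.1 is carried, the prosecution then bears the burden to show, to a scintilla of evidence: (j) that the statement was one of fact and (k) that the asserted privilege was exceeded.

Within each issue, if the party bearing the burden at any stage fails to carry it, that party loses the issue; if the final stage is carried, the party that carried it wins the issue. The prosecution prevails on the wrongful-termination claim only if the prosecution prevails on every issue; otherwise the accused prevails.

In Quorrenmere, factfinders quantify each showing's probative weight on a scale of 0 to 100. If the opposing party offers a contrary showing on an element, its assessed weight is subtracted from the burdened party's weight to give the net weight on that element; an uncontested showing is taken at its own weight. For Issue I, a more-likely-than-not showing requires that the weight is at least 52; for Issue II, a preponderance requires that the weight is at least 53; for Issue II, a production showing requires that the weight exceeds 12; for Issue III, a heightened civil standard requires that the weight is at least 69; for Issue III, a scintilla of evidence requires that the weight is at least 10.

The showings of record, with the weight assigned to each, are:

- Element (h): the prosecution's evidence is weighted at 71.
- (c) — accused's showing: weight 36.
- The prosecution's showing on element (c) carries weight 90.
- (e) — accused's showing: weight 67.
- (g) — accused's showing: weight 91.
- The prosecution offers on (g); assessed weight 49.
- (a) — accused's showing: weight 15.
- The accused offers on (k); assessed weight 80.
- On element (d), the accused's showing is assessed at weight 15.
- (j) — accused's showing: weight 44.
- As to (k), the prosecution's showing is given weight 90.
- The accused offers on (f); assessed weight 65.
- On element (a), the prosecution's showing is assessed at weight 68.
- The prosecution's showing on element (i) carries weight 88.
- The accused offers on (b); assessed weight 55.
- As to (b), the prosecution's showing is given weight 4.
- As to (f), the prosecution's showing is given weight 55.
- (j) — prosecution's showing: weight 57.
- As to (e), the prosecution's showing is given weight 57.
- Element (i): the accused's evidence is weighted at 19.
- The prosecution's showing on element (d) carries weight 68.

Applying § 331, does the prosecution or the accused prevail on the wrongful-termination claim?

prosecution

— Issue I —
Stage I.1 (prosecution, a more-likely-than-not showing, weight is at least 52): (a) net 68−15=53 ≥ 52 — meets.
  The prosecution carries Stage I.1; the accused now bears the burden.
Stage I.2 (accused, a more-likely-than-not showing, weight is at least 52): (b) net 55−4=51 < 52 — fails.
  Not every element is met, so the accused fails to carry Stage I.2.
The analysis ends at Stage I.2; the prosecution prevails on this issue.
— Issue II —
Stage II.1 — burden on prosecution; standard: a preponderance (weight is at least 53).
    (c): 90 − 36 = 54 ≥ 53 [met]
    (d): 68 − 15 = 53 ≥ 53 [met]
  The prosecution carries Stage II.1; the accused now bears the burden.
Stage II.2 — burden on accused; standard: a production showing (weight exceeds 12).
    (e): 67 − 57 = 10 ≤ 12 [not met]
    (f): 65 − 55 = 10 ≤ 12 [not met]
  Not every element is met, so the accused fails to carry Stage II.2.
The analysis ends at Stage II.2; the prosecution prevails on this issue.
— Issue III —
Stage III.1 (prosecution, a heightened civil standard, weight is at least 69): (h) 71 ≥ 69 — meets; (i) net 88−19=69 ≥ 69 — meets.
  Stage III.1 carried; the burden remains with the prosecution.
Stage III.2 (prosecution, a scintilla of evidence, weight is at least 10): (j) net 57−44=13 ≥ 10 — meets; (k) net 90−80=10 ≥ 10 — meets.
  All elements met at the final stage.
All stages carried — the prosecution prevails on this issue.
Per-issue: Issue I → prosecution; Issue II → prosecution; Issue III → prosecution. The prosecution must prevail on every issue; overall, the prosecution prevails.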